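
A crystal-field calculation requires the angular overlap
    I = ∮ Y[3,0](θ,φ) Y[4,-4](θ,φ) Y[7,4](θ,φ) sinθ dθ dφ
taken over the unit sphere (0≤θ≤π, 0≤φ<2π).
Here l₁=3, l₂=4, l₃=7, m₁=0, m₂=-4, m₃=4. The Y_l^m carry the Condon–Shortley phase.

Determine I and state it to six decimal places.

0.086551

m-sum 0 ✓  L=14 even ✓  1≤7≤7 ✓
Π(2lᵢ+1) = 7×9×15 = 945
triangle coeff Δ(3,4,7) = 1/45045
Σ_t [0,0]: t=0:+1/20736 = 1/20736
(3j)²=35/1287 [(3 4 7; 0 0 0)], sign=-1
Σ_t [0,0]: t=0:+1/1451520 = 1/1451520
(3j)²=1/273 [(3 4 7; 0 -4 4)], sign=-1
⇒ 4πI² = 175/1859
I = (+1)√(175/1859/(4π)) = 0.08655146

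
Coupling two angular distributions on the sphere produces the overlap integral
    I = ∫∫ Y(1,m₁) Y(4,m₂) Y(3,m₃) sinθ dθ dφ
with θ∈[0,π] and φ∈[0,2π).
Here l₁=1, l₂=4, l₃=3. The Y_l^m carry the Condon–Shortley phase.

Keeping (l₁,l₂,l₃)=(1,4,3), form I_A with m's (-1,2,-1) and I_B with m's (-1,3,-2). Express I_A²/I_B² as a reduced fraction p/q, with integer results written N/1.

Shared (l₁,l₂,l₃)=(1,4,3): N and (l;000)² cancel in I_A²/I_B².
A: Δ = 2!·0!·6!/9! = 1/252; Racah Σ t=2..2: t=2:+1/96 = 1/96; ⇒ 3j(1 4 3; -1 2 -1)² = 5/84, sgn +1
B: Δ = 2!·0!·6!/9! = 1/252; Racah Σ t=2..2: t=2:+1/240 = 1/240; ⇒ 3j(1 4 3; -1 3 -2)² = 1/12, sgn -1
I_A²/I_B² = (5/84)/(1/12) = 5/7

5/7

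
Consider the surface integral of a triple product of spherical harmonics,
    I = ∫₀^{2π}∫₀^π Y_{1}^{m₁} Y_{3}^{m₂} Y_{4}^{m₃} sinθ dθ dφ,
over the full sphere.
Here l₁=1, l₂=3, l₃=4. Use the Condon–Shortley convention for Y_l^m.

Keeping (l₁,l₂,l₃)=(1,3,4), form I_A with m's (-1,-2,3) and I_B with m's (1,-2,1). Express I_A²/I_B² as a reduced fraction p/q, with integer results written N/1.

7/1

Same 1,3,4: normalisation and zero-m 3j drop out of the ratio.
A: Δ: 0! 2! 6! / 9! → 1/252; sum: t=0:+1/240 = 1/240; 3j²(1 3 4; -1 -2 3) = Δ·Π!·Σ² = 1/12  (sign -1)
B: Δ: 0! 2! 6! / 9! → 1/252; sum: t=0:+1/240 = 1/240; 3j²(1 3 4; 1 -2 1) = Δ·Π!·Σ² = 1/84  (sign -1)
I_A²/I_B² = (1/12)/(1/84) = 7/1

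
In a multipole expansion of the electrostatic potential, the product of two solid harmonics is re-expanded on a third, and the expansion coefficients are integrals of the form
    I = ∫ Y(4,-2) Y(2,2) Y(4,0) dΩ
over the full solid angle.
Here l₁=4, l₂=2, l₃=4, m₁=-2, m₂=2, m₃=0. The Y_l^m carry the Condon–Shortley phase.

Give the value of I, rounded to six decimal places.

Rules hold: Σm=0, L=10 even, 2≤4≤6.
N = 9·5·9 = 405
Δ = 2!·6!·2!/11! = 1/13860
Racah Σ t=0..2: t=0:+1/192 t=1:−1/36 t=2:+1/192 = -5/288
⇒ 3j(4 2 4; 0 0 0)² = 20/693, sgn -1
Racah Σ t=2..2: t=2:+1/192 = 1/192
⇒ 3j(4 2 4; -2 2 0)² = 3/77, sgn +1
4πI² = N·(3j₀)²·(3jₘ)² = 2700/5929
I = -1·√(0.455389/4π) = -0.19036462

-0.190365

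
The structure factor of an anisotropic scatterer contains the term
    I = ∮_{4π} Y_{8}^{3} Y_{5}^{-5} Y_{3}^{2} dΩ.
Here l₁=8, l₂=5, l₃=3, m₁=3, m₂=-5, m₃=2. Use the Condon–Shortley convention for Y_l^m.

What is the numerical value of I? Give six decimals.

m-sum 0 ✓  L=16 even ✓  3≤3≤13 ✓
Π(2lᵢ+1) = 17×11×7 = 1309
triangle coeff Δ(8,5,3) = 1/136136
Σ_t [5,5]: t=5:−1/518400 = -1/518400
(3j)²=56/2431 [(8 5 3; 0 0 0)], sign=+1
Σ_t [0,0]: t=0:+1/435456000 = 1/435456000
(3j)²=1/12376 [(8 5 3; 3 -5 2)], sign=-1
⇒ 4πI² = 7/2873
I = (-1)√(7/2873/(4π)) = -0.01392439

-0.013924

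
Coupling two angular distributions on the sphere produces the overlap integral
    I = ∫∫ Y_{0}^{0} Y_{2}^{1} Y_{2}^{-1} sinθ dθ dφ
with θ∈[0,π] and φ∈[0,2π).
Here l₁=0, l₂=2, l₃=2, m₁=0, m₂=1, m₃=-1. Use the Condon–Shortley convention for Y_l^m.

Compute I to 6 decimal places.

-0.282095

Rules hold: Σm=0, L=4 even, 2≤2≤2.
N = 1·5·5 = 25
Δ = 0!·0!·4!/5! = 1/5
Racah Σ t=0..0: t=0:+1/4 = 1/4
⇒ 3j(0 2 2; 0 0 0)² = 1/5, sgn +1
Racah Σ t=0..0: t=0:+1/6 = 1/6
⇒ 3j(0 2 2; 0 1 -1)² = 1/5, sgn -1
4πI² = N·(3j₀)²·(3jₘ)² = 1/1
I = -1·√(1/4π) = -0.28209479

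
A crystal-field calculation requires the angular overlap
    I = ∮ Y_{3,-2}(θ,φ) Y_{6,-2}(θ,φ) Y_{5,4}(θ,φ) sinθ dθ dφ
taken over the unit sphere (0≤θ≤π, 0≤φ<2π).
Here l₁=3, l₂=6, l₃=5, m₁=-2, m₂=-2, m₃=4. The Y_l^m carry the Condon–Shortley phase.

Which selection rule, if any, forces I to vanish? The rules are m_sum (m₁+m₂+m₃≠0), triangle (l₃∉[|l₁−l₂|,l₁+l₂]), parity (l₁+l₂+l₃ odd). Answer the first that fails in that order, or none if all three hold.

azimuthal sum: -2 − 2 + 4 = 0  ✓
3 ≤ 5 ≤ 9 (triangle on l)  ✓
L = 3 + 6 + 5 = 14 (even)  ✓

none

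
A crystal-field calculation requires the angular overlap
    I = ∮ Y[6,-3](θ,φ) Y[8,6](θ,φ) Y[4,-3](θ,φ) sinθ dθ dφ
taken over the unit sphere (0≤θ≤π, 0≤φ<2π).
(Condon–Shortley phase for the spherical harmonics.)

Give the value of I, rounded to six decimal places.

m-sum 0 ✓  L=18 even ✓  2≤4≤14 ✓
Π(2lᵢ+1) = 13×17×9 = 1989
triangle coeff Δ(6,8,4) = 1/23279256
Σ_t [4,6]: t=4:+1/1658880 t=5:−1/518400 t=6:+1/1658880 = -1/1382400
(3j)²=504/46189 [(6 8 4; 0 0 0)], sign=-1
Σ_t [8,9]: t=8:+1/58060800 t=9:−1/87091200 = 1/174182400
(3j)²=7/2584 [(6 8 4; -3 6 -3)], sign=-1
⇒ 4πI² = 3969/67507
I = (+1)√(3969/67507/(4π)) = 0.06840081

0.068401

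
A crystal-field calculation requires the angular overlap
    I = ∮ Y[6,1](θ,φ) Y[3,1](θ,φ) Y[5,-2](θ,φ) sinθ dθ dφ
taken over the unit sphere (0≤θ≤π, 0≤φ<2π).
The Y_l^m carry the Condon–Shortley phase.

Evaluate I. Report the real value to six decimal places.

m-sum 0 ✓  L=14 even ✓  3≤5≤9 ✓
Π(2lᵢ+1) = 13×7×11 = 1001
triangle coeff Δ(6,3,5) = 1/675675
Σ_t [1,3]: t=1:−1/8640 t=2:+1/2304 t=3:−1/8640 = 7/34560
(3j)²=7/429 [(6 3 5; 0 0 0)], sign=-1
Σ_t [2,4]: t=2:+1/5760 t=3:−1/8640 t=4:+1/241920 = 1/16128
(3j)²=5/1001 [(6 3 5; 1 1 -2)], sign=-1
⇒ 4πI² = 35/429
I = (+1)√(35/429/(4π)) = 0.08057502

0.080575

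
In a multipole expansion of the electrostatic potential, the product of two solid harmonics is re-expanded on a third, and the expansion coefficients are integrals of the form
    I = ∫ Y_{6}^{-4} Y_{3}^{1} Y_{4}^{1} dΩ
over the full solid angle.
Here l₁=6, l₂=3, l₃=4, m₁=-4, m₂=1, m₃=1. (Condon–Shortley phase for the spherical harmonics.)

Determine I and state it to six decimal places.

-4 + 1 + 1 = -2 ≠ 0: azimuthal integral kills it; I = 0

0.000000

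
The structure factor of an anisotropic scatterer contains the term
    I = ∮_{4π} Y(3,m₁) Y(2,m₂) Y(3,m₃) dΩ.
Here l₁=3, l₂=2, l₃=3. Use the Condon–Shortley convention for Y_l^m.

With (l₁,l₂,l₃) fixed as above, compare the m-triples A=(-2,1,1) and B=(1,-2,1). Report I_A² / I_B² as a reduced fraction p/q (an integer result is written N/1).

Shared (l₁,l₂,l₃)=(3,2,3): N and (l;000)² cancel in I_A²/I_B².
A: Δ = 2!·4!·2!/9! = 1/3780; Racah Σ t=1..2: t=1:−1/48 t=2:+1/12 = 1/16; ⇒ 3j(3 2 3; -2 1 1)² = 1/28, sgn +1
B: Δ = 2!·4!·2!/9! = 1/3780; Racah Σ t=0..0: t=0:+1/16 = 1/16; ⇒ 3j(3 2 3; 1 -2 1)² = 2/35, sgn +1
I_A²/I_B² = (1/28)/(2/35) = 5/8

5/8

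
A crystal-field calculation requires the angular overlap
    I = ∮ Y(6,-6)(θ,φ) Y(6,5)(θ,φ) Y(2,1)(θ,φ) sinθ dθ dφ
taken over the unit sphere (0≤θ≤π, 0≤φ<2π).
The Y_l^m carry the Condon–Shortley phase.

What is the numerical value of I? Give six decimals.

m-sum 0 ✓  L=14 even ✓  0≤2≤12 ✓
Π(2lᵢ+1) = 13×13×5 = 845
triangle coeff Δ(6,6,2) = 1/90090
Σ_t [4,6]: t=4:+1/69120 t=5:−1/14400 t=6:+1/69120 = -7/172800
(3j)²=14/715 [(6 6 2; 0 0 0)], sign=-1
Σ_t [10,10]: t=10:+1/7257600 = 1/7257600
(3j)²=11/455 [(6 6 2; -6 5 1)], sign=-1
⇒ 4πI² = 2/5
I = (+1)√(2/5/(4π)) = 0.17841241

0.178412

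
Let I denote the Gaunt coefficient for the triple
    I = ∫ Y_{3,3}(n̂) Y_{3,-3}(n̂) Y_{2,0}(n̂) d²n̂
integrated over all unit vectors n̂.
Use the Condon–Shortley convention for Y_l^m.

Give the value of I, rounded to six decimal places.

0.210261

Rules hold: Σm=0, L=8 even, 0≤2≤6.
N = 7·7·5 = 245
Δ = 4!·2!·2!/9! = 1/3780
Racah Σ t=1..3: t=1:−1/24 t=2:+1/4 t=3:−1/24 = 1/6
⇒ 3j(3 3 2; 0 0 0)² = 4/105, sgn +1
Racah Σ t=0..0: t=0:+1/96 = 1/96
⇒ 3j(3 3 2; 3 -3 0)² = 5/84, sgn +1
4πI² = N·(3j₀)²·(3jₘ)² = 5/9
I = +1·√(0.555556/4π) = 0.21026104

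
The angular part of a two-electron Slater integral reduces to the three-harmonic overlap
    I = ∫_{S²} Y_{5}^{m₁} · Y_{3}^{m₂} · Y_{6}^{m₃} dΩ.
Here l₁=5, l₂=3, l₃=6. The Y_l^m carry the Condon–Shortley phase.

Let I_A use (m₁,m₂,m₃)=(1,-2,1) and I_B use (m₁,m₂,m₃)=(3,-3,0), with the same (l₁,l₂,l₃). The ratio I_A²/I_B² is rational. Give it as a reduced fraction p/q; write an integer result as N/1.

l's match ⇒ only the (l;m) 3-j factors differ between A and B.
A: triangle coeff Δ(5,3,6) = 1/675675; Σ_t [0,1]: t=0:+1/6912 t=1:−1/17280 = 1/11520; (3j)²=2/143 [(5 3 6; 1 -2 1)], sign=-1
B: triangle coeff Δ(5,3,6) = 1/675675; Σ_t [0,0]: t=0:+1/69120 = 1/69120; (3j)²=4/429 [(5 3 6; 3 -3 0)], sign=+1
I_A²/I_B² = (2/143)/(4/429) = 3/2

3/2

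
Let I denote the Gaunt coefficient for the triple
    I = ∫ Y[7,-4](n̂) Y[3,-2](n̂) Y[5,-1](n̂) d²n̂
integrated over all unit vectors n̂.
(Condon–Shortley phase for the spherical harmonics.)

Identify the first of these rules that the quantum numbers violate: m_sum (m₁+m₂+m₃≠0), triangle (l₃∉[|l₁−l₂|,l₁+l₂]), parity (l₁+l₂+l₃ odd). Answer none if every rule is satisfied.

m_sum

azimuthal sum: -4 − 2 − 1 = -7  ✗
4 ≤ 5 ≤ 10 (triangle on l)
L = 7 + 3 + 5 = 15 (odd)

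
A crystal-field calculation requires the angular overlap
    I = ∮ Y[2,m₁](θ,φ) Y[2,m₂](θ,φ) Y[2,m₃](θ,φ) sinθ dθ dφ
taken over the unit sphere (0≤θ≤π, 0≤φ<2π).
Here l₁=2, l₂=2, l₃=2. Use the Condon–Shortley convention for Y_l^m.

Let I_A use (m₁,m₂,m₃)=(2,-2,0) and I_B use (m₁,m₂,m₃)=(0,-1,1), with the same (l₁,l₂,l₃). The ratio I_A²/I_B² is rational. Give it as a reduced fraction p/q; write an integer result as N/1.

4/1

Shared (l₁,l₂,l₃)=(2,2,2): N and (l;000)² cancel in I_A²/I_B².
A: Δ = 2!·2!·2!/7! = 1/630; Racah Σ t=0..0: t=0:+1/8 = 1/8; ⇒ 3j(2 2 2; 2 -2 0)² = 2/35, sgn +1
B: Δ = 2!·2!·2!/7! = 1/630; Racah Σ t=0..1: t=0:+1/4 t=1:−1/2 = -1/4; ⇒ 3j(2 2 2; 0 -1 1)² = 1/70, sgn +1
I_A²/I_B² = (2/35)/(1/70) = 4/1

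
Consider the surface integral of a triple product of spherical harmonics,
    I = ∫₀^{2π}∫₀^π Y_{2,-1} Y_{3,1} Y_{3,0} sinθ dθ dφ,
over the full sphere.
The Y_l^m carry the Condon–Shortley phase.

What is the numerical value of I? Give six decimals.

Checks pass: Σm=0; 8 even; l₃=3∈[1,5].
(2·2+1)(2·3+1)(2·3+1) = 245
Δ: 2! 2! 4! / 9! → 1/3780
sum: t=0:+1/24 t=1:−1/4 t=2:+1/24 = -1/6
3j²(2 3 3; 0 0 0) = Δ·Π!·Σ² = 4/105  (sign +1)
sum: t=1:−1/12 t=2:+1/8 = 1/24
3j²(2 3 3; -1 1 0) = Δ·Π!·Σ² = 1/210  (sign -1)
combine: 4πI² = 245·4/105·1/210 = 2/45
take √, sign -1: I = -0.05947080

-0.059471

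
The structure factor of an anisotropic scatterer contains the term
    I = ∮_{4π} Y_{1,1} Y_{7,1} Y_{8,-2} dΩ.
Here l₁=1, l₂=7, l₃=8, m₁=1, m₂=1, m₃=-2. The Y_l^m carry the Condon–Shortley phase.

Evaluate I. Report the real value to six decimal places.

Checks pass: Σm=0; 16 even; l₃=8∈[6,8].
(2·1+1)(2·7+1)(2·8+1) = 765
Δ: 0! 2! 14! / 17! → 1/2040
sum: t=0:+1/25401600 = 1/25401600
3j²(1 7 8; 0 0 0) = Δ·Π!·Σ² = 8/255  (sign +1)
sum: t=0:+1/58060800 = 1/58060800
3j²(1 7 8; 1 1 -2) = Δ·Π!·Σ² = 3/136  (sign +1)
combine: 4πI² = 765·8/255·3/136 = 9/17
take √, sign +1: I = 0.20525411

0.205254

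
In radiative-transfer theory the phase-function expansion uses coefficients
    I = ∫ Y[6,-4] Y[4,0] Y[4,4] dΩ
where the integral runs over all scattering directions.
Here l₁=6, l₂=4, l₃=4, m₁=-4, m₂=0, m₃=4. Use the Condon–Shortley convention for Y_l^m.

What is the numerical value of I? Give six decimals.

-0.190852

Rules hold: Σm=0, L=14 even, 2≤4≤10.
N = 13·9·9 = 1053
Δ = 6!·6!·2!/15! = 1/1261260
Racah Σ t=2..4: t=2:+1/4608 t=3:−1/1296 t=4:+1/4608 = -7/20736
⇒ 3j(6 4 4; 0 0 0)² = 20/1287, sgn -1
Racah Σ t=4..4: t=4:+1/69120 = 1/69120
⇒ 3j(6 4 4; -4 0 4)² = 4/143, sgn +1
4πI² = N·(3j₀)²·(3jₘ)² = 720/1573
I = -1·√(0.457724/4π) = -0.19085211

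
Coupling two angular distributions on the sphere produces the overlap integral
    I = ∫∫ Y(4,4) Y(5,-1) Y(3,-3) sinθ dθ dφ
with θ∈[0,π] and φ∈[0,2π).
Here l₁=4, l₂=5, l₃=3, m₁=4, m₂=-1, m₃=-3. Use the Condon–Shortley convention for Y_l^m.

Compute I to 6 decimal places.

0.050679

m-sum 0 ✓  L=12 even ✓  1≤3≤9 ✓
Π(2lᵢ+1) = 9×11×7 = 693
triangle coeff Δ(4,5,3) = 1/180180
Σ_t [2,4]: t=2:+1/576 t=3:−1/144 t=4:+1/576 = -1/288
(3j)²=20/1001 [(4 5 3; 0 0 0)], sign=+1
Σ_t [0,0]: t=0:+1/34560 = 1/34560
(3j)²=1/429 [(4 5 3; 4 -1 -3)], sign=+1
⇒ 4πI² = 60/1859
I = (+1)√(60/1859/(4π)) = 0.05067935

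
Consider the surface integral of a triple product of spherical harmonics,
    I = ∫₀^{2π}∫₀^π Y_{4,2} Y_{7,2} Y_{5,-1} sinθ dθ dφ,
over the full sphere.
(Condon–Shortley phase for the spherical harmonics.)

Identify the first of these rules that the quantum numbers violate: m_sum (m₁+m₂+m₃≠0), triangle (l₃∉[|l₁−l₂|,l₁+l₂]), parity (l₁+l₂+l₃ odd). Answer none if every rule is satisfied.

m₁+m₂+m₃ = 2 + 2 − 1 = 3  ✗
triangle: |4−7|=3 ≤ l₃=5 ≤ 4+7=11
parity: l₁+l₂+l₃ = 16 is even

m_sum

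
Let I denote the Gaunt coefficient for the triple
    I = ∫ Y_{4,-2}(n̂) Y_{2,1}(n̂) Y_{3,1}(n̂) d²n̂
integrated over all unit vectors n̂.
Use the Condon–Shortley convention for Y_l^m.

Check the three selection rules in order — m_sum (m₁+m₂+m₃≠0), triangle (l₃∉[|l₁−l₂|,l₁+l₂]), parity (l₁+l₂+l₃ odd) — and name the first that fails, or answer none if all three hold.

parity

m₁+m₂+m₃ = -2 + 1 + 1 = 0  ✓
triangle: |4−2|=2 ≤ l₃=3 ≤ 4+2=6  ✓
parity: l₁+l₂+l₃ = 9 is odd  ✗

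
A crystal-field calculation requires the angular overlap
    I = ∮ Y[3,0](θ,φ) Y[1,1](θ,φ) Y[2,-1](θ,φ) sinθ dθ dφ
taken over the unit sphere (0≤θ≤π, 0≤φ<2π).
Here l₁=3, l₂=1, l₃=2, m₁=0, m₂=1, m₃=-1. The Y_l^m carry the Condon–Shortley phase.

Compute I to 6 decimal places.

0.143048

m-sum 0 ✓  L=6 even ✓  2≤2≤4 ✓
Π(2lᵢ+1) = 7×3×5 = 105
triangle coeff Δ(3,1,2) = 1/105
Σ_t [1,1]: t=1:−1/4 = -1/4
(3j)²=3/35 [(3 1 2; 0 0 0)], sign=-1
Σ_t [2,2]: t=2:+1/12 = 1/12
(3j)²=1/35 [(3 1 2; 0 1 -1)], sign=-1
⇒ 4πI² = 9/35
I = (+1)√(9/35/(4π)) = 0.14304817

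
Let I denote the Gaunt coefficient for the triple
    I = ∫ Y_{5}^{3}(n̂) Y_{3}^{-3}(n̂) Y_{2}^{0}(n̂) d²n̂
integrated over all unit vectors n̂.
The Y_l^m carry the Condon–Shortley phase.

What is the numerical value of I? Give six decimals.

-0.126792

Checks pass: Σm=0; 10 even; l₃=2∈[2,8].
(2·5+1)(2·3+1)(2·2+1) = 385
Δ: 6! 4! 0! / 11! → 1/2310
sum: t=3:−1/144 = -1/144
3j²(5 3 2; 0 0 0) = Δ·Π!·Σ² = 10/231  (sign -1)
sum: t=0:+1/2880 = 1/2880
3j²(5 3 2; 3 -3 0) = Δ·Π!·Σ² = 2/165  (sign +1)
combine: 4πI² = 385·10/231·2/165 = 20/99
take √, sign -1: I = -0.12679218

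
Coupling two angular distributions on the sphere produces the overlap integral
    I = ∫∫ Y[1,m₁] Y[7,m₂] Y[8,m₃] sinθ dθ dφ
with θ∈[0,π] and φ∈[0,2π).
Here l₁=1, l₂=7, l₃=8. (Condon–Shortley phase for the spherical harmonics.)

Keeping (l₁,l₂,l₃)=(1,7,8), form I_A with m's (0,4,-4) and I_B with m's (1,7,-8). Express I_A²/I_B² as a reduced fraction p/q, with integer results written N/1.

2/5

Shared (l₁,l₂,l₃)=(1,7,8): N and (l;000)² cancel in I_A²/I_B².
A: Δ = 0!·2!·14!/17! = 1/2040; Racah Σ t=0..0: t=0:+1/239500800 = 1/239500800; ⇒ 3j(1 7 8; 0 4 -4)² = 2/85, sgn +1
B: Δ = 0!·2!·14!/17! = 1/2040; Racah Σ t=0..0: t=0:+1/174356582400 = 1/174356582400; ⇒ 3j(1 7 8; 1 7 -8)² = 1/17, sgn +1
I_A²/I_B² = (2/85)/(1/17) = 2/5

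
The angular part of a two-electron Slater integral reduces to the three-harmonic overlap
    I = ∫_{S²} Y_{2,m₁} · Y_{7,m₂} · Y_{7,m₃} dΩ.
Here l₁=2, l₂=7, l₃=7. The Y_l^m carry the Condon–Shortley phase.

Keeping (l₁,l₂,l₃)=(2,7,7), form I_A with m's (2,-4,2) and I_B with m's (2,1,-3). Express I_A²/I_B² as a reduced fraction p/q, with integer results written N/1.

22/27

l's match ⇒ only the (l;m) 3-j factors differ between A and B.
A: triangle coeff Δ(2,7,7) = 1/185640; Σ_t [0,0]: t=0:+1/8709120 = 1/8709120; (3j)²=55/3094 [(2 7 7; 2 -4 2)], sign=-1
B: triangle coeff Δ(2,7,7) = 1/185640; Σ_t [0,0]: t=0:+1/3870720 = 1/3870720; (3j)²=135/6188 [(2 7 7; 2 1 -3)], sign=+1
I_A²/I_B² = (55/3094)/(135/6188) = 22/27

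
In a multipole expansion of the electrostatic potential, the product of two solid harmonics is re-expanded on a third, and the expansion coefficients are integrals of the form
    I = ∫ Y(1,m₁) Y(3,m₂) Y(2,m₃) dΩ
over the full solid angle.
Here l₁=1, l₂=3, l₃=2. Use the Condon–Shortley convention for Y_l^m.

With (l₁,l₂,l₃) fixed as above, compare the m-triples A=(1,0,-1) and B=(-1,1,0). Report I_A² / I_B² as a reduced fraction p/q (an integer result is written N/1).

1/2

Same 1,3,2: normalisation and zero-m 3j drop out of the ratio.
A: Δ: 2! 0! 4! / 7! → 1/105; sum: t=0:+1/12 = 1/12; 3j²(1 3 2; 1 0 -1) = Δ·Π!·Σ² = 1/35  (sign -1)
B: Δ: 2! 0! 4! / 7! → 1/105; sum: t=2:+1/8 = 1/8; 3j²(1 3 2; -1 1 0) = Δ·Π!·Σ² = 2/35  (sign +1)
I_A²/I_B² = (1/35)/(2/35) = 1/2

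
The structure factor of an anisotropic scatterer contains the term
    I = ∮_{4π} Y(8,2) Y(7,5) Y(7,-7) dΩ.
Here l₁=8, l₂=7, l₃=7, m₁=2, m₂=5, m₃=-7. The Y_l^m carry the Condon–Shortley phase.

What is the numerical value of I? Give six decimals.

-0.101951

m-sum 0 ✓  L=22 even ✓  1≤7≤15 ✓
Π(2lᵢ+1) = 17×15×15 = 3825
triangle coeff Δ(8,7,7) = 1/22086194130
Σ_t [1,7]: t=1:−1/18289152000 t=2:+1/248832000 t=3:−1/24883200 t=4:+1/11943936 t=5:−1/24883200 t=6:+1/248832000 t=7:−1/18289152000 = 11/975421440
(3j)²=1750/289731 [(8 7 7; 0 0 0)], sign=-1
Σ_t [6,6]: t=6:+1/41803776000 = 1/41803776000
(3j)²=42/7429 [(8 7 7; 2 5 -7)], sign=+1
⇒ 4πI² = 5512500/42204149
I = (-1)√(5512500/42204149/(4π)) = -0.10195107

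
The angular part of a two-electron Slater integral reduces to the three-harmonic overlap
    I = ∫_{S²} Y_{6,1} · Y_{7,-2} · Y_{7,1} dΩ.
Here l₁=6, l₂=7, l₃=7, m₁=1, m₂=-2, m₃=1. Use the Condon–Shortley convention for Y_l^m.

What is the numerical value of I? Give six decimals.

0.109239

Rules hold: Σm=0, L=20 even, 1≤7≤13.
N = 13·15·15 = 2925
Δ = 6!·6!·8!/21! = 1/2444321880
Racah Σ t=0..6: t=0:+1/2612736000 t=1:−1/20736000 t=2:+1/1658880 t=3:−1/746496 t=4:+1/1658880 t=5:−1/20736000 t=6:+1/2612736000 = -1/4354560
⇒ 3j(6 7 7; 0 0 0)² = 1000/138567, sgn +1
Racah Σ t=0..5: t=0:+1/62208000 t=1:−1/3317760 t=2:+1/1244160 t=3:−1/2488320 t=4:+1/29030400 t=5:−1/3483648000 = 1/6635520
⇒ 3j(6 7 7; 1 -2 1)² = 2625/369512, sgn +1
4πI² = N·(3j₀)²·(3jₘ)² = 24609375/164109517
I = +1·√(0.149957/4π) = 0.10923919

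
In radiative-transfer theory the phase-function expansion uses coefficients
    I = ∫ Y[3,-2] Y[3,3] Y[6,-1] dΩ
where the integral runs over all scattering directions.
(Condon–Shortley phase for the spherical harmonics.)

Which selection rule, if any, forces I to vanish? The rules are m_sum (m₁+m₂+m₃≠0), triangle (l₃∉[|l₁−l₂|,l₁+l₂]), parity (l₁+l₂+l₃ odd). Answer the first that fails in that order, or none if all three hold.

none

m₁+m₂+m₃ = -2 + 3 − 1 = 0  ✓
triangle: |3−3|=0 ≤ l₃=6 ≤ 3+3=6  ✓
parity: l₁+l₂+l₃ = 12 is even  ✓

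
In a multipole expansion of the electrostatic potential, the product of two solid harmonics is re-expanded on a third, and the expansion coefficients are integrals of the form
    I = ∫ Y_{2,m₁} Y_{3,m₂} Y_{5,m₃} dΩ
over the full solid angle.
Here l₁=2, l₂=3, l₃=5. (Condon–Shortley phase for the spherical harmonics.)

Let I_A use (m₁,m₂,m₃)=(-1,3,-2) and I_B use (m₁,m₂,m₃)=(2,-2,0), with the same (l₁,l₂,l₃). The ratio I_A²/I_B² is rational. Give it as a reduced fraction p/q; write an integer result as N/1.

7/5

Same 2,3,5: normalisation and zero-m 3j drop out of the ratio.
A: Δ: 0! 4! 6! / 11! → 1/2310; sum: t=0:+1/4320 = 1/4320; 3j²(2 3 5; -1 3 -2) = Δ·Π!·Σ² = 1/330  (sign -1)
B: Δ: 0! 4! 6! / 11! → 1/2310; sum: t=0:+1/2880 = 1/2880; 3j²(2 3 5; 2 -2 0) = Δ·Π!·Σ² = 1/462  (sign -1)
I_A²/I_B² = (1/330)/(1/462) = 7/5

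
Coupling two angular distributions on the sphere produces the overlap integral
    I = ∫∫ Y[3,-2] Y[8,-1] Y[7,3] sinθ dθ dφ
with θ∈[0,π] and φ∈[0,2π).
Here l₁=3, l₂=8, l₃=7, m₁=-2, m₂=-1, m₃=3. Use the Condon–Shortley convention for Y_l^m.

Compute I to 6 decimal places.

0.166232

m-sum 0 ✓  L=18 even ✓  5≤7≤11 ✓
Π(2lᵢ+1) = 7×17×15 = 1785
triangle coeff Δ(3,8,7) = 1/5290740
Σ_t [1,3]: t=1:−1/7257600 t=2:+1/2073600 t=3:−1/7257600 = 1/4838400
(3j)²=252/20995 [(3 8 7; 0 0 0)], sign=-1
Σ_t [3,4]: t=3:−1/11612160 t=4:+1/52254720 = -1/14929920
(3j)²=1225/75582 [(3 8 7; -2 -1 3)], sign=-1
⇒ 4πI² = 360150/1037153
I = (+1)√(360150/1037153/(4π)) = 0.16623228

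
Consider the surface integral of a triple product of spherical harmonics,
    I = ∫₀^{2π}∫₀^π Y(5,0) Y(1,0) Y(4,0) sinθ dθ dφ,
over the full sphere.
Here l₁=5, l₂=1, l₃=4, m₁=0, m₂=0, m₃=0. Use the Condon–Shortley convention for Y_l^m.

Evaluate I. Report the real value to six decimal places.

0.245532

m-sum 0 ✓  L=10 even ✓  4≤4≤6 ✓
Π(2lᵢ+1) = 11×3×9 = 297
triangle coeff Δ(5,1,4) = 1/495
Σ_t [1,1]: t=1:−1/576 = -1/576
(3j)²=5/99 [(5 1 4; 0 0 0)], sign=-1
(m-triple is (0,0,0) — same symbol as above.)
⇒ 4πI² = 25/33
I = (+1)√(25/33/(4π)) = 0.24553200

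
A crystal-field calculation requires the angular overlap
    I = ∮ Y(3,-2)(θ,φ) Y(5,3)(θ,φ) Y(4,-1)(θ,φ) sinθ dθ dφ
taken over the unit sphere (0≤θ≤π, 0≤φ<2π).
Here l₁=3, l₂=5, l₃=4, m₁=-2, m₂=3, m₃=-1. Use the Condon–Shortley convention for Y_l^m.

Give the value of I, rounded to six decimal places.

m-sum 0 ✓  L=12 even ✓  2≤4≤8 ✓
Π(2lᵢ+1) = 7×11×9 = 693
triangle coeff Δ(3,5,4) = 1/180180
Σ_t [1,3]: t=1:−1/576 t=2:+1/144 t=3:−1/576 = 1/288
(3j)²=20/1001 [(3 5 4; 0 0 0)], sign=+1
Σ_t [3,4]: t=3:−1/1440 t=4:+1/1152 = 1/5760
(3j)²=1/858 [(3 5 4; -2 3 -1)], sign=-1
⇒ 4πI² = 30/1859
I = (-1)√(30/1859/(4π)) = -0.03583571

-0.035836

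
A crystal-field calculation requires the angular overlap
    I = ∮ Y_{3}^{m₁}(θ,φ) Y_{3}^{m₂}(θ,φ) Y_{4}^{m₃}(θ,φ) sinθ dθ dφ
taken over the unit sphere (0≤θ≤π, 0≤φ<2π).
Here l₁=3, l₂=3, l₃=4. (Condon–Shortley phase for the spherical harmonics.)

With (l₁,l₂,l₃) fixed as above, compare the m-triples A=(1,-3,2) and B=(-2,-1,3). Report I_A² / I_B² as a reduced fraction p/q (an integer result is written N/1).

l's match ⇒ only the (l;m) 3-j factors differ between A and B.
A: triangle coeff Δ(3,3,4) = 1/34650; Σ_t [0,0]: t=0:+1/192 = 1/192; (3j)²=3/77 [(3 3 4; 1 -3 2)], sign=+1
B: triangle coeff Δ(3,3,4) = 1/34650; Σ_t [1,2]: t=1:−1/144 t=2:+1/288 = -1/288; (3j)²=1/99 [(3 3 4; -2 -1 3)], sign=+1
I_A²/I_B² = (3/77)/(1/99) = 27/7

27/7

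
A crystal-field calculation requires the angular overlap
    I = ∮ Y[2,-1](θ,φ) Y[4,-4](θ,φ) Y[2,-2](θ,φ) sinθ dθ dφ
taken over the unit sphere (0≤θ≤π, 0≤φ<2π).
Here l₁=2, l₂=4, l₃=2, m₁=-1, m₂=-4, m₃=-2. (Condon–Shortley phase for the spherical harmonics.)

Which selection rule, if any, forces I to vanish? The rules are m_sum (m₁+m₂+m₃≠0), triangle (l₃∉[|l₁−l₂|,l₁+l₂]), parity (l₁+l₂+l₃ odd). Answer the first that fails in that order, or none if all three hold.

m_sum

m₁+m₂+m₃ = -1 − 4 − 2 = -7  ✗
triangle: |2−4|=2 ≤ l₃=2 ≤ 2+4=6
parity: l₁+l₂+l₃ = 8 is even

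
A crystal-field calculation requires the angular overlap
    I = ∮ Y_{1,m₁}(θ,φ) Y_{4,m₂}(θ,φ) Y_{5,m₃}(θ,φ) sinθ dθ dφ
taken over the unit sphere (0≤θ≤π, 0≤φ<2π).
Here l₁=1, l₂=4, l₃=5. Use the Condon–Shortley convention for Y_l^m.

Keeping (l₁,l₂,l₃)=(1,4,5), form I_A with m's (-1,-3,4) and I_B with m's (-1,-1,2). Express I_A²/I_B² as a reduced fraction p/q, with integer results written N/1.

12/7

Same 1,4,5: normalisation and zero-m 3j drop out of the ratio.
A: Δ: 0! 2! 8! / 11! → 1/495; sum: t=0:+1/10080 = 1/10080; 3j²(1 4 5; -1 -3 4) = Δ·Π!·Σ² = 4/55  (sign -1)
B: Δ: 0! 2! 8! / 11! → 1/495; sum: t=0:+1/1440 = 1/1440; 3j²(1 4 5; -1 -1 2) = Δ·Π!·Σ² = 7/165  (sign -1)
I_A²/I_B² = (4/55)/(7/165) = 12/7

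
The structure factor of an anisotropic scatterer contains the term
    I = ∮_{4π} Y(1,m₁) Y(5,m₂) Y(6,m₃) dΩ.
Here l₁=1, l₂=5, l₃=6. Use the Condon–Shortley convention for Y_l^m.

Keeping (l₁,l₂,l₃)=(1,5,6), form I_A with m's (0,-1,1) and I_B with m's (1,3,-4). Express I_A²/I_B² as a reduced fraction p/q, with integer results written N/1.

l's match ⇒ only the (l;m) 3-j factors differ between A and B.
A: triangle coeff Δ(1,5,6) = 1/858; Σ_t [0,0]: t=0:+1/17280 = 1/17280; (3j)²=35/858 [(1 5 6; 0 -1 1)], sign=-1
B: triangle coeff Δ(1,5,6) = 1/858; Σ_t [0,0]: t=0:+1/161280 = 1/161280; (3j)²=15/286 [(1 5 6; 1 3 -4)], sign=+1
I_A²/I_B² = (35/858)/(15/286) = 7/9

7/9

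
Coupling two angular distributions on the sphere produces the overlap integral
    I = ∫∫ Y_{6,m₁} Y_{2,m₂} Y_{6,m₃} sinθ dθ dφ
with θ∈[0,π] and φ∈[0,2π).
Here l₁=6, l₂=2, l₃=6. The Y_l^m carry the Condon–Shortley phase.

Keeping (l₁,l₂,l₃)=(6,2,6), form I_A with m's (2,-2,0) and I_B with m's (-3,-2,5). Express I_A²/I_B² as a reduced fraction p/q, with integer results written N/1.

28/11

l's match ⇒ only the (l;m) 3-j factors differ between A and B.
A: triangle coeff Δ(6,2,6) = 1/90090; Σ_t [0,0]: t=0:+1/69120 = 1/69120; (3j)²=4/143 [(6 2 6; 2 -2 0)], sign=+1
B: triangle coeff Δ(6,2,6) = 1/90090; Σ_t [0,0]: t=0:+1/1451520 = 1/1451520; (3j)²=1/91 [(6 2 6; -3 -2 5)], sign=-1
I_A²/I_B² = (4/143)/(1/91) = 28/11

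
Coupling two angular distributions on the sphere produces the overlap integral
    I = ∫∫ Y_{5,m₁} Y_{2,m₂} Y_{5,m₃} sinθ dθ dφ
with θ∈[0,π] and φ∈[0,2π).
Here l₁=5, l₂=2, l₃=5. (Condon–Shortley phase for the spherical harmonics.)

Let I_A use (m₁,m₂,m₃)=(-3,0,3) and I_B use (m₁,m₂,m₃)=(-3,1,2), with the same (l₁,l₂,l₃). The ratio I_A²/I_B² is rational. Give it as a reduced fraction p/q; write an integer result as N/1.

Shared (l₁,l₂,l₃)=(5,2,5): N and (l;000)² cancel in I_A²/I_B².
A: Δ = 2!·8!·2!/13! = 1/38610; Racah Σ t=0..2: t=0:+1/161280 t=1:−1/5040 t=2:+1/5760 = -1/53760; ⇒ 3j(5 2 5; -3 0 3)² = 1/4290, sgn -1
B: Δ = 2!·8!·2!/13! = 1/38610; Racah Σ t=1..2: t=1:−1/10080 t=2:+1/2880 = 1/4032; ⇒ 3j(5 2 5; -3 1 2)² = 10/429, sgn -1
I_A²/I_B² = (1/4290)/(10/429) = 1/100

1/100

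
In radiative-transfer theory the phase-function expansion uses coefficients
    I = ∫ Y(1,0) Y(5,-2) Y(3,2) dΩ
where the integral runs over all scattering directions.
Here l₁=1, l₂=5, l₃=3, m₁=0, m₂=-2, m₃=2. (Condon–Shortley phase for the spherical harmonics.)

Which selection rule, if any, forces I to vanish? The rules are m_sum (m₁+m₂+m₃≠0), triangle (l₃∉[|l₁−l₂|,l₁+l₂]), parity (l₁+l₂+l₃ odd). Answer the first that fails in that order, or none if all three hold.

triangle

Σmᵢ = 0  ✓
l₃∈[|l₁−l₂|,l₁+l₂]=[4,6], have l₃=3  ✗
Σlᵢ = 9 ⇒ odd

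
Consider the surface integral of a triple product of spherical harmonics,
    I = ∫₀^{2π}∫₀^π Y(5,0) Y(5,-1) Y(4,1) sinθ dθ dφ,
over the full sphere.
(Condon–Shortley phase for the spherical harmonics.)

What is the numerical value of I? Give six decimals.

-0.053153

Checks pass: Σm=0; 14 even; l₃=4∈[0,10].
(2·5+1)(2·5+1)(2·4+1) = 1089
Δ: 6! 4! 4! / 15! → 1/3153150
sum: t=1:−1/69120 t=2:+1/1728 t=3:−1/576 t=4:+1/1728 t=5:−1/69120 = -7/11520
3j²(5 5 4; 0 0 0) = Δ·Π!·Σ² = 2/143  (sign -1)
sum: t=1:−1/17280 t=2:+1/1152 t=3:−1/864 t=4:+1/6912 = -7/34560
3j²(5 5 4; 0 -1 1) = Δ·Π!·Σ² = 1/429  (sign +1)
combine: 4πI² = 1089·2/143·1/429 = 6/169
take √, sign -1: I = -0.05315295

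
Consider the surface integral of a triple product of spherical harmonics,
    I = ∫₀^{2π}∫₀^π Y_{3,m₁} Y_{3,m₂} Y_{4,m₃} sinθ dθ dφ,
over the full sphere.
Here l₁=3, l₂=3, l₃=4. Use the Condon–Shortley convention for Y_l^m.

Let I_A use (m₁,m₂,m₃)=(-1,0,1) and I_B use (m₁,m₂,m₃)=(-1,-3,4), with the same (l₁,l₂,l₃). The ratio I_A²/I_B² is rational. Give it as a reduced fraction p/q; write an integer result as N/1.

5/14

Shared (l₁,l₂,l₃)=(3,3,4): N and (l;000)² cancel in I_A²/I_B².
A: Δ = 2!·4!·4!/11! = 1/34650; Racah Σ t=0..2: t=0:+1/288 t=1:−1/24 t=2:+1/48 = -5/288; ⇒ 3j(3 3 4; -1 0 1)² = 5/462, sgn +1
B: Δ = 2!·4!·4!/11! = 1/34650; Racah Σ t=0..0: t=0:+1/1152 = 1/1152; ⇒ 3j(3 3 4; -1 -3 4)² = 1/33, sgn +1
I_A²/I_B² = (5/462)/(1/33) = 5/14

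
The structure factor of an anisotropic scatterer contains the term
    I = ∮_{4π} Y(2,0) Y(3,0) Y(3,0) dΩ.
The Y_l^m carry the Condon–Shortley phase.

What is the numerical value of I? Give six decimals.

0.168209

Checks pass: Σm=0; 8 even; l₃=3∈[1,5].
(2·2+1)(2·3+1)(2·3+1) = 245
Δ: 2! 2! 4! / 9! → 1/3780
sum: t=0:+1/24 t=1:−1/4 t=2:+1/24 = -1/6
3j²(2 3 3; 0 0 0) = Δ·Π!·Σ² = 4/105  (sign +1)
(m-triple is (0,0,0) — same symbol as above.)
combine: 4πI² = 245·4/105·4/105 = 16/45
take √, sign +1: I = 0.16820883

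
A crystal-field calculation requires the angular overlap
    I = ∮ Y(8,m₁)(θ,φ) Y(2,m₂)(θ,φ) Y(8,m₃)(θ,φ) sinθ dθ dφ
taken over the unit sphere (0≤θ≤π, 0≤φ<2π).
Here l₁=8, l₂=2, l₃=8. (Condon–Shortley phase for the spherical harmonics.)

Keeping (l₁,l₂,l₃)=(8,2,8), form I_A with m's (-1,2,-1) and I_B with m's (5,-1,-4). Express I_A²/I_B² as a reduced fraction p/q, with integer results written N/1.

l's match ⇒ only the (l;m) 3-j factors differ between A and B.
A: triangle coeff Δ(8,2,8) = 1/348840; Σ_t [2,2]: t=2:+1/101606400 = 1/101606400; (3j)²=36/1615 [(8 2 8; -1 2 -1)], sign=-1
B: triangle coeff Δ(8,2,8) = 1/348840; Σ_t [0,1]: t=0:+1/479001600 t=1:−1/1916006400 = 1/638668800; (3j)²=117/6460 [(8 2 8; 5 -1 -4)], sign=+1
I_A²/I_B² = (36/1615)/(117/6460) = 16/13

16/13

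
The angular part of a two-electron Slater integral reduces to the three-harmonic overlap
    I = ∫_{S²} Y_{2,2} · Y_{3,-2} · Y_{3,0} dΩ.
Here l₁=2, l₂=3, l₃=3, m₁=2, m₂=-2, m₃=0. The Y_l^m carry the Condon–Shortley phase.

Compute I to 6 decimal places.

-0.188063

Rules hold: Σm=0, L=8 even, 1≤3≤5.
N = 5·7·7 = 245
Δ = 2!·2!·4!/9! = 1/3780
Racah Σ t=0..2: t=0:+1/24 t=1:−1/4 t=2:+1/24 = -1/6
⇒ 3j(2 3 3; 0 0 0)² = 4/105, sgn +1
Racah Σ t=0..0: t=0:+1/24 = 1/24
⇒ 3j(2 3 3; 2 -2 0)² = 1/21, sgn -1
4πI² = N·(3j₀)²·(3jₘ)² = 4/9
I = -1·√(0.444444/4π) = -0.18806319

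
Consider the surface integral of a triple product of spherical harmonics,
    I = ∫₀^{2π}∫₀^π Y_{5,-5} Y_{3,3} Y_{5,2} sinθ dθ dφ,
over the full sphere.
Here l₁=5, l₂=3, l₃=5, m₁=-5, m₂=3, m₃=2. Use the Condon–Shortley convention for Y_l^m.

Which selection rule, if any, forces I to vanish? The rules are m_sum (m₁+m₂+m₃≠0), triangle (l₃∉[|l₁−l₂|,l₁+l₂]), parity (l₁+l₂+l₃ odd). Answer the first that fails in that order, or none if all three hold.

parity

azimuthal sum: -5 + 3 + 2 = 0  ✓
2 ≤ 5 ≤ 8 (triangle on l)  ✓
L = 5 + 3 + 5 = 13 (odd)  ✗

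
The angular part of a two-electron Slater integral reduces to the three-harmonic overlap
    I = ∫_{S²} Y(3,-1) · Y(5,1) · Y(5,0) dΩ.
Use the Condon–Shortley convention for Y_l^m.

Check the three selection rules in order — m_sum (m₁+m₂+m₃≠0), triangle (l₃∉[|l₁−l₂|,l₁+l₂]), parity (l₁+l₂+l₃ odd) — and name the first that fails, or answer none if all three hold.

Σmᵢ = 0  ✓
l₃∈[|l₁−l₂|,l₁+l₂]=[2,8], have l₃=5  ✓
Σlᵢ = 13 ⇒ odd  ✗

parity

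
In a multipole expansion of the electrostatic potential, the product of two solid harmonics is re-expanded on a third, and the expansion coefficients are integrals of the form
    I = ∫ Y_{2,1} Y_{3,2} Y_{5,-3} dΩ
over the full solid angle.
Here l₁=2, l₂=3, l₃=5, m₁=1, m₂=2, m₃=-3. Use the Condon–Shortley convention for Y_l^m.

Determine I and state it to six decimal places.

m-sum 0 ✓  L=10 even ✓  1≤5≤5 ✓
Π(2lᵢ+1) = 5×7×11 = 385
triangle coeff Δ(2,3,5) = 1/2310
Σ_t [0,0]: t=0:+1/144 = 1/144
(3j)²=10/231 [(2 3 5; 0 0 0)], sign=-1
Σ_t [0,0]: t=0:+1/720 = 1/720
(3j)²=8/165 [(2 3 5; 1 2 -3)], sign=+1
⇒ 4πI² = 80/99
I = (-1)√(80/99/(4π)) = -0.25358436

-0.253584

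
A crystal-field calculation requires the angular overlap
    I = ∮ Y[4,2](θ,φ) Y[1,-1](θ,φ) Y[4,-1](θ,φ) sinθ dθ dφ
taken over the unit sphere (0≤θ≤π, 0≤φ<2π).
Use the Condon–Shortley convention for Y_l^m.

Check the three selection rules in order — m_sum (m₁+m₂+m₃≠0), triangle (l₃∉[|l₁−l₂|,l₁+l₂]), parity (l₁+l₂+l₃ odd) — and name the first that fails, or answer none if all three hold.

parity

m₁+m₂+m₃ = 2 − 1 − 1 = 0  ✓
triangle: |4−1|=3 ≤ l₃=4 ≤ 4+1=5  ✓
parity: l₁+l₂+l₃ = 9 is odd  ✗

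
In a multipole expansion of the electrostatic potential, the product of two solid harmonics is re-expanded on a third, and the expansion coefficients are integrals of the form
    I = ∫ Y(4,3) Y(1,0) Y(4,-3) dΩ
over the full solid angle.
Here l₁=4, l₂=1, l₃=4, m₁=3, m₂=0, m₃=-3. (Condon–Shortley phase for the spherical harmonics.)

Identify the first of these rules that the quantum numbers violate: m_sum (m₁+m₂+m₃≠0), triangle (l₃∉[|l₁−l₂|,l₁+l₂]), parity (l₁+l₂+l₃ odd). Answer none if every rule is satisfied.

parity

Σmᵢ = 0  ✓
l₃∈[|l₁−l₂|,l₁+l₂]=[3,5], have l₃=4  ✓
Σlᵢ = 9 ⇒ odd  ✗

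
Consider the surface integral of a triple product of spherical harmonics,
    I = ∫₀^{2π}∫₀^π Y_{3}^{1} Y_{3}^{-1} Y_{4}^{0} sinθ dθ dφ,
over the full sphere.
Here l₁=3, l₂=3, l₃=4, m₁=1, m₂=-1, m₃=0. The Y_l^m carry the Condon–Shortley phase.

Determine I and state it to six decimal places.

m-sum 0 ✓  L=10 even ✓  0≤4≤6 ✓
Π(2lᵢ+1) = 7×7×9 = 441
triangle coeff Δ(3,3,4) = 1/34650
Σ_t [0,2]: t=0:+1/72 t=1:−1/16 t=2:+1/72 = -5/144
(3j)²=2/77 [(3 3 4; 0 0 0)], sign=-1
Σ_t [0,2]: t=0:+1/32 t=1:−1/36 t=2:+1/1152 = 5/1152
(3j)²=1/1386 [(3 3 4; 1 -1 0)], sign=+1
⇒ 4πI² = 1/121
I = (-1)√(1/121/(4π)) = -0.02564498

-0.025645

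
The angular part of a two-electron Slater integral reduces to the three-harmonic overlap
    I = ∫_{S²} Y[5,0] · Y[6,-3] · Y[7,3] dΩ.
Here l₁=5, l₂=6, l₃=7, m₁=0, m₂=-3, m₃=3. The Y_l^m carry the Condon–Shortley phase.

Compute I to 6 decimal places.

0.099287

m-sum 0 ✓  L=18 even ✓  1≤7≤11 ✓
Π(2lᵢ+1) = 11×13×15 = 2145
triangle coeff Δ(5,6,7) = 1/174594420
Σ_t [0,4]: t=0:+1/4147200 t=1:−1/207360 t=2:+1/82944 t=3:−1/207360 t=4:+1/4147200 = 1/345600
(3j)²=420/46189 [(5 6 7; 0 0 0)], sign=-1
Σ_t [0,3]: t=0:+1/2073600 t=1:−1/414720 t=2:+1/725760 t=3:−1/11612160 = -37/58060800
(3j)²=4107/646646 [(5 6 7; 0 -3 3)], sign=-1
⇒ 4πI² = 1848150/14919047
I = (+1)√(1848150/14919047/(4π)) = 0.09928717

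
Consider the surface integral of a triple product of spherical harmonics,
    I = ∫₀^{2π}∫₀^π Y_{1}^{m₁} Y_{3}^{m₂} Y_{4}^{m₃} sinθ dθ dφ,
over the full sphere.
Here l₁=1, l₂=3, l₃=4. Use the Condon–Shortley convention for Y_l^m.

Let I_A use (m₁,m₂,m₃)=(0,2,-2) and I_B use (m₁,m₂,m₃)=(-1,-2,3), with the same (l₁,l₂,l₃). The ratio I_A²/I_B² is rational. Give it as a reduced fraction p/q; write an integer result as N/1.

Same 1,3,4: normalisation and zero-m 3j drop out of the ratio.
A: Δ: 0! 2! 6! / 9! → 1/252; sum: t=0:+1/120 = 1/120; 3j²(1 3 4; 0 2 -2) = Δ·Π!·Σ² = 1/21  (sign +1)
B: Δ: 0! 2! 6! / 9! → 1/252; sum: t=0:+1/240 = 1/240; 3j²(1 3 4; -1 -2 3) = Δ·Π!·Σ² = 1/12  (sign -1)
I_A²/I_B² = (1/21)/(1/12) = 4/7

4/7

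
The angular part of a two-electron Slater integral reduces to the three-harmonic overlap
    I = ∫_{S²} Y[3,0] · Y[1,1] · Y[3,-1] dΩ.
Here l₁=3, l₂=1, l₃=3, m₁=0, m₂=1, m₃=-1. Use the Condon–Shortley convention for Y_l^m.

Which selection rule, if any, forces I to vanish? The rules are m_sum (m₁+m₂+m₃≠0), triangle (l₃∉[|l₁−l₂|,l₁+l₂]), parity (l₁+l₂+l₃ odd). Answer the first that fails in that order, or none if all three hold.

parity

azimuthal sum: 0 + 1 − 1 = 0  ✓
2 ≤ 3 ≤ 4 (triangle on l)  ✓
L = 3 + 1 + 3 = 7 (odd)  ✗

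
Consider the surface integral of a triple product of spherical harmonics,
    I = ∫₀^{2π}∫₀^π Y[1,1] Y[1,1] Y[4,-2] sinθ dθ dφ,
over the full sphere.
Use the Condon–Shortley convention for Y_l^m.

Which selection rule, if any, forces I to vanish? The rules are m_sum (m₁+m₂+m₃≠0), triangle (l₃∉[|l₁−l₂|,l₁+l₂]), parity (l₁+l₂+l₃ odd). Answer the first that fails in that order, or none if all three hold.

triangle

Σmᵢ = 0  ✓
l₃∈[|l₁−l₂|,l₁+l₂]=[0,2], have l₃=4  ✗
Σlᵢ = 6 ⇒ even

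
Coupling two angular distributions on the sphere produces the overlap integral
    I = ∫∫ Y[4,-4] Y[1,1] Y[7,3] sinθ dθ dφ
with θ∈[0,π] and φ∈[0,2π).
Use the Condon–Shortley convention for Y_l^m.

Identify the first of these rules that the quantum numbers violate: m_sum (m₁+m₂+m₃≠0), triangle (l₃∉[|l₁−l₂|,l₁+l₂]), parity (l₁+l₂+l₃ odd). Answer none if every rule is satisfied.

triangle

m₁+m₂+m₃ = -4 + 1 + 3 = 0  ✓
triangle: |4−1|=3 ≤ l₃=7 ≤ 4+1=5  ✗
parity: l₁+l₂+l₃ = 12 is even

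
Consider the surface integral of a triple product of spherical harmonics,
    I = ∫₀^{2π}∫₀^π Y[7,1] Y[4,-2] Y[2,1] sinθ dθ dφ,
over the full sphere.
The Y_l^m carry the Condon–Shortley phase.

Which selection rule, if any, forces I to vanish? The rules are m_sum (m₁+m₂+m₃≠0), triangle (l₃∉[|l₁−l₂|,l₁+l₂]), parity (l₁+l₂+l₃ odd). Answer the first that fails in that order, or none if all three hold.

azimuthal sum: 1 − 2 + 1 = 0  ✓
3 ≤ 2 ≤ 11 (triangle on l)  ✗
L = 7 + 4 + 2 = 13 (odd)

triangle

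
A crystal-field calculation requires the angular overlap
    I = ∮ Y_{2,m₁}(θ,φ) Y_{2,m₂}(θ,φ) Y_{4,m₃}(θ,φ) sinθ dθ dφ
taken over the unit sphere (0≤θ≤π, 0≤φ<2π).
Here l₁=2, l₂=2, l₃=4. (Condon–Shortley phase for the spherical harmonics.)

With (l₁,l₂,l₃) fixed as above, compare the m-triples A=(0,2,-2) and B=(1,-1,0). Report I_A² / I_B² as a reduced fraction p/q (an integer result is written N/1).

l's match ⇒ only the (l;m) 3-j factors differ between A and B.
A: triangle coeff Δ(2,2,4) = 1/630; Σ_t [0,0]: t=0:+1/96 = 1/96; (3j)²=1/42 [(2 2 4; 0 2 -2)], sign=+1
B: triangle coeff Δ(2,2,4) = 1/630; Σ_t [0,0]: t=0:+1/36 = 1/36; (3j)²=8/315 [(2 2 4; 1 -1 0)], sign=+1
I_A²/I_B² = (1/42)/(8/315) = 15/16

15/16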